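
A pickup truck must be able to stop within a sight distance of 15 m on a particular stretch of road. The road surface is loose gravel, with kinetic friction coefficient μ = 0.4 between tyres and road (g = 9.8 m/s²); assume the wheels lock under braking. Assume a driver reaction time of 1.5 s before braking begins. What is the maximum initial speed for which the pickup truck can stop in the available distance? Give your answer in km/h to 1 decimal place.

Maximum speed ≈ 23.2 km/h

a = μg = 0.4 × 9.8 = 3.920 m/s².
Stopping distance: v·t_r + v²/(2a) = 15 with t_r = 1.5 s and a = 3.920 m/s².
So v² + 11.760 v − 117.60 = 0.
Positive root: v = −a·t_r + √((a·t_r)² + 2a·d) = −5.880 + √(34.574 + 117.60) = 6.4559 m/s.
6.4559 m/s × 3.6 = 23.241 km/h.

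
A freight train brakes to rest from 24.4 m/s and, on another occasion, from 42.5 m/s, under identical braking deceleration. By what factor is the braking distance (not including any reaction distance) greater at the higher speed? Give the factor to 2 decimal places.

Braking distance d = v²/(2a), so with a fixed, d ∝ v².
Factor = (42.5/24.4)² = 1.7418² = 3.0339.

Factor ≈ 3.03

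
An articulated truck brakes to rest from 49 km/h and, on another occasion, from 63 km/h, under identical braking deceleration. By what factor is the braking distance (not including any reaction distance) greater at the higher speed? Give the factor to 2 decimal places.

Factor ≈ 1.65

Braking distance d = v²/(2a), so with a fixed, d ∝ v².
Factor = (63/49)² = 1.2857² = 1.6530.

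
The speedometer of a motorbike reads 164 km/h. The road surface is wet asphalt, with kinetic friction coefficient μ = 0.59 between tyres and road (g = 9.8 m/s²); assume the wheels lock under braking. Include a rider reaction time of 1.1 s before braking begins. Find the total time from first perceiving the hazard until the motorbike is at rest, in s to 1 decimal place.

Total time ≈ 9.0 s

164 km/h ÷ 3.6 = 45.5556 m/s.
a = μg = 0.59 × 9.8 = 5.782 m/s².
Braking time = v/a = 45.5556 / 5.782 = 7.879 s.
Total = 1.1 + 7.879 = 8.979 s.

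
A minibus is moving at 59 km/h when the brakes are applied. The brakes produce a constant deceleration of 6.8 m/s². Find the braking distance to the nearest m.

59 km/h ÷ 3.6 = 16.3889 m/s.
Braking distance = v²/(2a) = 16.3889² / (2 × 6.800) = 268.596 / 13.600 = 19.750 m.

Braking distance ≈ 20 m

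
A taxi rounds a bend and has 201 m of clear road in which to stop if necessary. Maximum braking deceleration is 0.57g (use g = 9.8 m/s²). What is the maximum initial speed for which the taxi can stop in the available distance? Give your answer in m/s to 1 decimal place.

a = 0.57 × 9.8 = 5.586 m/s².
v²/(2a) = d ⇒ v = √(2 × 5.586 × 201) = √2245.57 = 47.3874 m/s.

Maximum speed ≈ 47.4 m/s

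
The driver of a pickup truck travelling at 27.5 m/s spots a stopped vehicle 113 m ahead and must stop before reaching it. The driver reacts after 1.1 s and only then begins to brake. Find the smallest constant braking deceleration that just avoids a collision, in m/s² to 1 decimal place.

Distance covered during reaction = 27.5000 × 1.1 = 30.250 m.
Distance available for braking: 113 − 30.250 = 82.750 m.
v² = 2a·d ⇒ a = v²/(2d) = 27.5000² / (2 × 82.750) = 756.250 / 165.500 = 4.5695 m/s².

Required deceleration ≈ 4.6 m/s²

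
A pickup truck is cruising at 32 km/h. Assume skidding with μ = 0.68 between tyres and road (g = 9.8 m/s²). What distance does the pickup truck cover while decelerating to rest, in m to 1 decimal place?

Braking distance ≈ 5.9 m

32 km/h ÷ 3.6 = 8.8889 m/s.
a = μg = 0.68 × 9.8 = 6.664 m/s².
Braking distance = v²/(2a) = 8.8889² / (2 × 6.664) = 79.013 / 13.328 = 5.928 m.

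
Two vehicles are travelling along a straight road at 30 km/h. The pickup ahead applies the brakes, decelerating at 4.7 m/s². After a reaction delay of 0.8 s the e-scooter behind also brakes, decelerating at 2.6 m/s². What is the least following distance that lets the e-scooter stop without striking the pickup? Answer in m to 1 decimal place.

Minimum gap ≈ 12.6 m

30 km/h ÷ 3.6 = 8.3333 m/s.
Leader travels v²/(2a_L) = 69.444 / 9.400 = 7.388 m before stopping.
Follower covers v·t_r = 8.3333 × 0.8 = 6.667 m while reacting, then v²/(2a_F) = 69.444 / 5.200 = 13.355 m while braking, for a total of 6.667 + 13.355 = 20.022 m.
Since a_F ≤ a_L and the follower starts braking later, the follower is never slower than the leader, so the closest approach is when both have stopped.
Minimum gap = 20.022 − 7.388 = 12.634 m.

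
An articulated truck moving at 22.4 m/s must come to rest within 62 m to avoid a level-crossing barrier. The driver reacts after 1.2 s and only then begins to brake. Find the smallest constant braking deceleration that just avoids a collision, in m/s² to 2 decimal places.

Distance covered during reaction = 22.4000 × 1.2 = 26.880 m.
Distance available for braking: 62 − 26.880 = 35.120 m.
v² = 2a·d ⇒ a = v²/(2d) = 22.4000² / (2 × 35.120) = 501.760 / 70.240 = 7.1435 m/s².

Required deceleration ≈ 7.14 m/s²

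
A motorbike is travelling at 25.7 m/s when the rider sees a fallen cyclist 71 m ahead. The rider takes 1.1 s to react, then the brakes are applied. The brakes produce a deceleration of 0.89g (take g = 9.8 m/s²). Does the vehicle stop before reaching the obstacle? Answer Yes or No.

Yes

a = 0.89 × 9.8 = 8.722 m/s².
Reaction distance = 25.7000 × 1.1 = 28.270 m.
Braking distance = v²/(2a) = 660.490 / 17.444 = 37.863 m.
Total stopping distance = 28.270 + 37.863 = 66.133 m, vs 71 m available — it stops with 71 − 66.133 = 4.867 m to spare.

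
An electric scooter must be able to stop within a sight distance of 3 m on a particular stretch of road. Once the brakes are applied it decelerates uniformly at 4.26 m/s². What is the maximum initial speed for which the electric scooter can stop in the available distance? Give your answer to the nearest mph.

v²/(2a) = d ⇒ v = √(2 × 4.260 × 3) = √25.56 = 5.0557 m/s.
5.0557 m/s ÷ 0.44704 = 11.309 mph.

Maximum speed ≈ 11 mph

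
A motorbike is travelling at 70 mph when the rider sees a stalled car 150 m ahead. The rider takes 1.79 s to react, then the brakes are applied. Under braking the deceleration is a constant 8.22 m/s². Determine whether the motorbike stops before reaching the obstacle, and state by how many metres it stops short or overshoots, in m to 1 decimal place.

Yes — it stops 34.4 m short of the obstacle

70 mph × 0.44704 = 31.2928 m/s.
Reaction distance = 31.2928 × 1.79 = 56.014 m.
Braking distance = v²/(2a) = 979.239 / 16.440 = 59.564 m.
Total stopping distance = 56.014 + 59.564 = 115.578 m, vs 150 m available — it stops with 150 − 115.578 = 34.422 m to spare.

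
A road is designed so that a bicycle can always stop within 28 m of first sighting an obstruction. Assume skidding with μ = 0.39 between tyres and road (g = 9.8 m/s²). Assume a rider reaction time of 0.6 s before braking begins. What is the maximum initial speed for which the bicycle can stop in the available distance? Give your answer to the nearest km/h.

a = μg = 0.39 × 9.8 = 3.822 m/s².
Stopping distance: v·t_r + v²/(2a) = 28 with t_r = 0.6 s and a = 3.822 m/s².
So v² + 4.586 v − 214.03 = 0.
Positive root: v = −a·t_r + √((a·t_r)² + 2a·d) = −2.293 + √(5.258 + 214.03) = 12.5154 m/s.
12.5154 m/s × 3.6 = 45.055 km/h.

Maximum speed ≈ 45 km/h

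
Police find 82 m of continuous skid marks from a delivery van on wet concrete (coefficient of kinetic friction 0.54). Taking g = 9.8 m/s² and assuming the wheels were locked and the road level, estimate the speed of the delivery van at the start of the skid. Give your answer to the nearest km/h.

Deceleration a = μg = 0.54 × 9.8 = 5.292 m/s².
v = √(2a·d) = √(2 × 5.292 × 82) = √867.888 = 29.4599 m/s.
= 29.4599 × 3.6 = 106.056 km/h.

Initial speed ≈ 106 km/h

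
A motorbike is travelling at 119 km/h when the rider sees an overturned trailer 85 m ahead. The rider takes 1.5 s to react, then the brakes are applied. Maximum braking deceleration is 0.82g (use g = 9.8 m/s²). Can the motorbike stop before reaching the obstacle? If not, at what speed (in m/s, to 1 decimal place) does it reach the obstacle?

No — it strikes the obstacle at 22.9 m/s

119 km/h ÷ 3.6 = 33.0556 m/s.
a = 0.82 × 9.8 = 8.036 m/s².
Reaction distance = 33.0556 × 1.5 = 49.583 m.
Braking distance needed to stop: v²/(2a) = 1092.673 / 16.072 = 67.986 m, so total needed = 49.583 + 67.986 = 117.569 m > 85 m — it cannot stop.
Distance remaining when braking begins: 85 − 49.583 = 35.417 m.
v² = v₀² − 2a·d = 1092.673 − 2 × 8.036 × 35.417 = 523.451 m²/s².
v = √523.451 = 22.879 m/s.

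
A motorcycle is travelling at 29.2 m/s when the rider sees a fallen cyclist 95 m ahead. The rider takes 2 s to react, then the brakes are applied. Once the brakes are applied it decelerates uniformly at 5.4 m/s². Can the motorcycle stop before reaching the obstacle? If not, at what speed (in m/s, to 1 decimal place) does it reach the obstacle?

Reaction distance = 29.2000 × 2 = 58.400 m.
Braking distance needed to stop: v²/(2a) = 852.640 / 10.800 = 78.948 m, so total needed = 58.400 + 78.948 = 137.348 m > 95 m — it cannot stop.
Distance remaining when braking begins: 95 − 58.400 = 36.600 m.
v² = v₀² − 2a·d = 852.640 − 2 × 5.400 × 36.600 = 457.360 m²/s².
v = √457.360 = 21.386 m/s.

No — it strikes the obstacle at 21.4 m/s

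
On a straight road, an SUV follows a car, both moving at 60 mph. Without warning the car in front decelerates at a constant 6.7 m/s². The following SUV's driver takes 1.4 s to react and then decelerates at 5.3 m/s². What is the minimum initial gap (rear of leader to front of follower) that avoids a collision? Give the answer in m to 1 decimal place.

60 mph × 0.44704 = 26.8224 m/s.
Leader travels v²/(2a_L) = 719.441 / 13.400 = 53.690 m before stopping.
Follower covers v·t_r = 26.8224 × 1.4 = 37.551 m while reacting, then v²/(2a_F) = 719.441 / 10.600 = 67.872 m while braking, for a total of 37.551 + 67.872 = 105.423 m.
Since a_F ≤ a_L and the follower starts braking later, the follower is never slower than the leader, so the closest approach is when both have stopped.
Minimum gap = 105.423 − 53.690 = 51.733 m.

Minimum gap ≈ 51.7 m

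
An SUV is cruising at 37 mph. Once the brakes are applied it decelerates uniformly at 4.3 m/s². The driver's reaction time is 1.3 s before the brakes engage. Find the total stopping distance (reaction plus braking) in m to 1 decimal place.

Total stopping distance ≈ 53.3 m

37 mph × 0.44704 = 16.5405 m/s.
Reaction distance = v·t_r = 16.5405 × 1.3 = 21.503 m.
Braking distance = v²/(2a) = 16.5405² / (2 × 4.300) = 273.588 / 8.600 = 31.813 m.
Total = 21.503 + 31.813 = 53.316 m.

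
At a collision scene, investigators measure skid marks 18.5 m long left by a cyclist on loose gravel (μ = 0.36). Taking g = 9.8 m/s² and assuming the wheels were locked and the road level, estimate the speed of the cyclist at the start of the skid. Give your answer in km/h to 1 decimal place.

Deceleration a = μg = 0.36 × 9.8 = 3.528 m/s².
v = √(2a·d) = √(2 × 3.528 × 18.5) = √130.536 = 11.4252 m/s.
= 11.4252 × 3.6 = 41.131 km/h.

Initial speed ≈ 41.1 km/h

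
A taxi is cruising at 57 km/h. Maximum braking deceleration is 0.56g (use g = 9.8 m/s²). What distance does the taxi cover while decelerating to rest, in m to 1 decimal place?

57 km/h ÷ 3.6 = 15.8333 m/s.
a = 0.56 × 9.8 = 5.488 m/s².
Braking distance = v²/(2a) = 15.8333² / (2 × 5.488) = 250.693 / 10.976 = 22.840 m.

Braking distance ≈ 22.8 m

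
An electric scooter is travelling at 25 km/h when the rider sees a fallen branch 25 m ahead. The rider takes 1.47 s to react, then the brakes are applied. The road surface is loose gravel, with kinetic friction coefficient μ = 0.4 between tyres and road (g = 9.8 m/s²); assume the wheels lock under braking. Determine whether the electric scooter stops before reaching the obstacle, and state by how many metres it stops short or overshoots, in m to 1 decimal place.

Yes — it stops 8.6 m short of the obstacle

25 km/h ÷ 3.6 = 6.9444 m/s.
a = μg = 0.4 × 9.8 = 3.920 m/s².
Reaction distance = 6.9444 × 1.47 = 10.208 m.
Braking distance = v²/(2a) = 48.225 / 7.840 = 6.151 m.
Total stopping distance = 10.208 + 6.151 = 16.359 m, vs 25 m available — it stops with 25 − 16.359 = 8.641 m to spare.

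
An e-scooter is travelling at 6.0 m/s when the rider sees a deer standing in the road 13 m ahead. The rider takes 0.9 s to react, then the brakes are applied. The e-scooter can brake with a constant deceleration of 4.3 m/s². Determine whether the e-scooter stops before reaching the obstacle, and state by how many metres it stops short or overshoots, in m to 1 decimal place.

Yes — it stops 3.4 m short of the obstacle

Reaction distance = 6.0000 × 0.9 = 5.400 m.
Braking distance = v²/(2a) = 36.000 / 8.600 = 4.186 m.
Total stopping distance = 5.400 + 4.186 = 9.586 m, vs 13 m available — it stops with 13 − 9.586 = 3.414 m to spare.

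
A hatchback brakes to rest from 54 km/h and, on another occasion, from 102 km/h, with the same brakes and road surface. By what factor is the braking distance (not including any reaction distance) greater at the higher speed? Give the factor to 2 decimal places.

Factor ≈ 3.57

Braking distance d = v²/(2a), so with a fixed, d ∝ v².
Factor = (102/54)² = 1.8889² = 3.5679.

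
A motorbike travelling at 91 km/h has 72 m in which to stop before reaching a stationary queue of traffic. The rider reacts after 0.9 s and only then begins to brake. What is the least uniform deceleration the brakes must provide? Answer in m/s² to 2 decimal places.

91 km/h ÷ 3.6 = 25.2778 m/s.
Distance covered during reaction = 25.2778 × 0.9 = 22.750 m.
Distance available for braking: 72 − 22.750 = 49.250 m.
v² = 2a·d ⇒ a = v²/(2d) = 25.2778² / (2 × 49.250) = 638.967 / 98.500 = 6.4870 m/s².

Required deceleration ≈ 6.49 m/s²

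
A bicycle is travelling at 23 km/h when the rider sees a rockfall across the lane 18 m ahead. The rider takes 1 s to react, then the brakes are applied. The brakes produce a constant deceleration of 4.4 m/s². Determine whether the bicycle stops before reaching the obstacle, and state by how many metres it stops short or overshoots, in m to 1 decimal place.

Yes — it stops 7.0 m short of the obstacle

23 km/h ÷ 3.6 = 6.3889 m/s.
Reaction distance = 6.3889 × 1 = 6.389 m.
Braking distance = v²/(2a) = 40.818 / 8.800 = 4.638 m.
Total stopping distance = 6.389 + 4.638 = 11.027 m, vs 18 m available — it stops with 18 − 11.027 = 6.973 m to spare.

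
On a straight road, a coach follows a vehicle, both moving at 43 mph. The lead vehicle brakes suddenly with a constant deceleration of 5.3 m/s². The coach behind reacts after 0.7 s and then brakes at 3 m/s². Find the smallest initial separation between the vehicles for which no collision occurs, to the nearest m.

Minimum gap ≈ 40 m

43 mph × 0.44704 = 19.2227 m/s.
Leader travels v²/(2a_L) = 369.512 / 10.600 = 34.860 m before stopping.
Follower covers v·t_r = 19.2227 × 0.7 = 13.456 m while reacting, then v²/(2a_F) = 369.512 / 6.000 = 61.585 m while braking, for a total of 13.456 + 61.585 = 75.041 m.
Since a_F ≤ a_L and the follower starts braking later, the follower is never slower than the leader, so the closest approach is when both have stopped.
Minimum gap = 75.041 − 34.860 = 40.181 m.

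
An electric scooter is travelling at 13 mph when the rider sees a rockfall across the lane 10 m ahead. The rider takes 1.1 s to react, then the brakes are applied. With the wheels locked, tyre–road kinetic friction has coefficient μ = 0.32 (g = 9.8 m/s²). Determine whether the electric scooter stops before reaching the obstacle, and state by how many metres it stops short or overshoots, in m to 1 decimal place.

13 mph × 0.44704 = 5.8115 m/s.
a = μg = 0.32 × 9.8 = 3.136 m/s².
Reaction distance = 5.8115 × 1.1 = 6.393 m.
Braking distance = v²/(2a) = 33.774 / 6.272 = 5.385 m.
Total stopping distance = 6.393 + 5.385 = 11.778 m, vs 10 m available — it cannot stop in time and overshoots by 11.778 − 10 = 1.778 m.

No — it overshoots by 1.8 m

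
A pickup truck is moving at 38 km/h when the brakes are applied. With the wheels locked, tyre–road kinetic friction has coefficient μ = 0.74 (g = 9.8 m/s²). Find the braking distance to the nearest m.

Braking distance ≈ 8 m

38 km/h ÷ 3.6 = 10.5556 m/s.
a = μg = 0.74 × 9.8 = 7.252 m/s².
Braking distance = v²/(2a) = 10.5556² / (2 × 7.252) = 111.421 / 14.504 = 7.682 m.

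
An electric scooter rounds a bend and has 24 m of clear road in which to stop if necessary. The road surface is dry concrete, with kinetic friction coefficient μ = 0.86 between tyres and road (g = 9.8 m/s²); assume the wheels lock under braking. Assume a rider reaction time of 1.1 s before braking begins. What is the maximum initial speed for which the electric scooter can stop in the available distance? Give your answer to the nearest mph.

a = μg = 0.86 × 9.8 = 8.428 m/s².
Stopping distance: v·t_r + v²/(2a) = 24 with t_r = 1.1 s and a = 8.428 m/s².
So v² + 18.542 v − 404.54 = 0.
Positive root: v = −a·t_r + √((a·t_r)² + 2a·d) = −9.271 + √(85.951 + 404.54) = 12.8760 m/s.
12.8760 m/s ÷ 0.44704 = 28.803 mph.

Maximum speed ≈ 29 mph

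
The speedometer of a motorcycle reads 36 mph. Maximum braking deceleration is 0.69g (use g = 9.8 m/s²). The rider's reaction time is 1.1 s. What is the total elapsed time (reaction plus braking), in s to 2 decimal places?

36 mph × 0.44704 = 16.0934 m/s.
a = 0.69 × 9.8 = 6.762 m/s².
Braking time = v/a = 16.0934 / 6.762 = 2.380 s.
Total = 1.1 + 2.380 = 3.480 s.

Total time ≈ 3.48 s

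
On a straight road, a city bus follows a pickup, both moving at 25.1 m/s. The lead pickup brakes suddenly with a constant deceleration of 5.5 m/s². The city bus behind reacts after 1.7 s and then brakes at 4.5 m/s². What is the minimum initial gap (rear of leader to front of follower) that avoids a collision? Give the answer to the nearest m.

Minimum gap ≈ 55 m

Leader travels v²/(2a_L) = 630.010 / 11.000 = 57.274 m before stopping.
Follower covers v·t_r = 25.1000 × 1.7 = 42.670 m while reacting, then v²/(2a_F) = 630.010 / 9.000 = 70.001 m while braking, for a total of 42.670 + 70.001 = 112.671 m.
Since a_F ≤ a_L and the follower starts braking later, the follower is never slower than the leader, so the closest approach is when both have stopped.
Minimum gap = 112.671 − 57.274 = 55.397 m.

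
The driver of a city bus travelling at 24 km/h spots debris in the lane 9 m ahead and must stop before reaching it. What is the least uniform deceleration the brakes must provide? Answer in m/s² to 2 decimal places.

Required deceleration ≈ 2.47 m/s²

24 km/h ÷ 3.6 = 6.6667 m/s.
v² = 2a·d ⇒ a = v²/(2d) = 6.6667² / (2 × 9.000) = 44.445 / 18.000 = 2.4692 m/s².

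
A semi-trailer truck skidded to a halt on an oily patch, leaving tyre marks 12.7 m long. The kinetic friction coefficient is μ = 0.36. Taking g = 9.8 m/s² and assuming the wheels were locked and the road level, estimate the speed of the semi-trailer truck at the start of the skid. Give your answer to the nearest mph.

Initial speed ≈ 21 mph

Deceleration a = μg = 0.36 × 9.8 = 3.528 m/s².
v = √(2a·d) = √(2 × 3.528 × 12.7) = √89.611 = 9.4663 m/s.
= 9.4663 ÷ 0.44704 = 21.176 mph.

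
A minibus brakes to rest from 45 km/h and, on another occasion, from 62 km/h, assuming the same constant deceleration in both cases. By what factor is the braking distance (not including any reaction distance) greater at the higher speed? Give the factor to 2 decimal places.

Braking distance d = v²/(2a), so with a fixed, d ∝ v².
Factor = (62/45)² = 1.3778² = 1.8983.

Factor ≈ 1.90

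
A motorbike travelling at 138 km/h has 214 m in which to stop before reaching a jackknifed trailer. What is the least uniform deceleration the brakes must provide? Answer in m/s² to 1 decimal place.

Required deceleration ≈ 3.4 m/s²

138 km/h ÷ 3.6 = 38.3333 m/s.
v² = 2a·d ⇒ a = v²/(2d) = 38.3333² / (2 × 214.000) = 1469.442 / 428.000 = 3.4333 m/s².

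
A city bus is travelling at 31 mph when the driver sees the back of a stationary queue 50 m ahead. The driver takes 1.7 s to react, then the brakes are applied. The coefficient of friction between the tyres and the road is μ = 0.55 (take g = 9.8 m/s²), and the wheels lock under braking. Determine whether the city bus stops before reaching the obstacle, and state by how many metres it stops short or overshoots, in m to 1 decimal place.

31 mph × 0.44704 = 13.8582 m/s.
a = μg = 0.55 × 9.8 = 5.390 m/s².
Reaction distance = 13.8582 × 1.7 = 23.559 m.
Braking distance = v²/(2a) = 192.050 / 10.780 = 17.815 m.
Total stopping distance = 23.559 + 17.815 = 41.374 m, vs 50 m available — it stops with 50 − 41.374 = 8.626 m to spare.

Yes — it stops 8.6 m short of the obstacle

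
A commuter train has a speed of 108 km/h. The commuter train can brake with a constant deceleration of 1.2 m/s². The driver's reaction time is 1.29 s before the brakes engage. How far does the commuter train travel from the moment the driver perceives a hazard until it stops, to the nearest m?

108 km/h ÷ 3.6 = 30.0000 m/s.
Reaction distance = v·t_r = 30.0000 × 1.29 = 38.700 m.
Braking distance = v²/(2a) = 30.0000² / (2 × 1.200) = 900.000 / 2.400 = 375.000 m.
Total = 38.700 + 375.000 = 413.700 m.

Total stopping distance ≈ 414 m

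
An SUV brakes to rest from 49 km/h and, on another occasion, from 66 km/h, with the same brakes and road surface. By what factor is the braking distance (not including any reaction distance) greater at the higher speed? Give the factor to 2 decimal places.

Braking distance d = v²/(2a), so with a fixed, d ∝ v².
Factor = (66/49)² = 1.3469² = 1.8141.

Factor ≈ 1.81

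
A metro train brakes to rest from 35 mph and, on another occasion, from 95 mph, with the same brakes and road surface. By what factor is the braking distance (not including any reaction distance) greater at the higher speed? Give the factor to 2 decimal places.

Braking distance d = v²/(2a), so with a fixed, d ∝ v².
Factor = (95/35)² = 2.7143² = 7.3674.

Factor ≈ 7.37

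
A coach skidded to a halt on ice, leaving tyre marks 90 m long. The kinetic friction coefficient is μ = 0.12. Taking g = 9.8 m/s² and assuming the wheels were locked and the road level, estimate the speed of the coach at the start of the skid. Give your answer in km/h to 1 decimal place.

Deceleration a = μg = 0.12 × 9.8 = 1.176 m/s².
v = √(2a·d) = √(2 × 1.176 × 90) = √211.680 = 14.5492 m/s.
= 14.5492 × 3.6 = 52.377 km/h.

Initial speed ≈ 52.4 km/h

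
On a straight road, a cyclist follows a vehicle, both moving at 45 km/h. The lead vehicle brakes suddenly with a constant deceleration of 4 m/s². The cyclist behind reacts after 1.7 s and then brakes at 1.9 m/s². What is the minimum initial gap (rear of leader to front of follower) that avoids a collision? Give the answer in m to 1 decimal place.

Minimum gap ≈ 42.8 m

45 km/h ÷ 3.6 = 12.5000 m/s.
Leader travels v²/(2a_L) = 156.250 / 8.000 = 19.531 m before stopping.
Follower covers v·t_r = 12.5000 × 1.7 = 21.250 m while reacting, then v²/(2a_F) = 156.250 / 3.800 = 41.118 m while braking, for a total of 21.250 + 41.118 = 62.368 m.
Since a_F ≤ a_L and the follower starts braking later, the follower is never slower than the leader, so the closest approach is when both have stopped.
Minimum gap = 62.368 − 19.531 = 42.837 m.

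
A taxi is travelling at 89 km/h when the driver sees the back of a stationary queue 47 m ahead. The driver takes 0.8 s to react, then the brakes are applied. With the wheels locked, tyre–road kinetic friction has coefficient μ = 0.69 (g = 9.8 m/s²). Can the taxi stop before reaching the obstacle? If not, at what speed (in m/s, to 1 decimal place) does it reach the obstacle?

89 km/h ÷ 3.6 = 24.7222 m/s.
a = μg = 0.69 × 9.8 = 6.762 m/s².
Reaction distance = 24.7222 × 0.8 = 19.778 m.
Braking distance needed to stop: v²/(2a) = 611.187 / 13.524 = 45.193 m, so total needed = 19.778 + 45.193 = 64.971 m > 47 m — it cannot stop.
Distance remaining when braking begins: 47 − 19.778 = 27.222 m.
v² = v₀² − 2a·d = 611.187 − 2 × 6.762 × 27.222 = 243.037 m²/s².
v = √243.037 = 15.590 m/s.

No — it strikes the obstacle at 15.6 m/s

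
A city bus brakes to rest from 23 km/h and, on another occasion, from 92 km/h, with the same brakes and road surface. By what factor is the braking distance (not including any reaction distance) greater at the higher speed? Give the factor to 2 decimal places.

Factor ≈ 16.00

Braking distance d = v²/(2a), so with a fixed, d ∝ v².
Factor = (92/23)² = 4.0000² = 16.0000.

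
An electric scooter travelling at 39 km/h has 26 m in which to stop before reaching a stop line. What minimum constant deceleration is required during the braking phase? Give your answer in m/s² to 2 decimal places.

39 km/h ÷ 3.6 = 10.8333 m/s.
v² = 2a·d ⇒ a = v²/(2d) = 10.8333² / (2 × 26.000) = 117.360 / 52.000 = 2.2569 m/s².

Required deceleration ≈ 2.26 m/s²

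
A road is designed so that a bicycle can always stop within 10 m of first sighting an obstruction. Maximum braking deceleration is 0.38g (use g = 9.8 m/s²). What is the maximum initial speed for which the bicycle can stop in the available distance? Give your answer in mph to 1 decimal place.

a = 0.38 × 9.8 = 3.724 m/s².
v²/(2a) = d ⇒ v = √(2 × 3.724 × 10) = √74.48 = 8.6302 m/s.
8.6302 m/s ÷ 0.44704 = 19.305 mph.

Maximum speed ≈ 19.3 mph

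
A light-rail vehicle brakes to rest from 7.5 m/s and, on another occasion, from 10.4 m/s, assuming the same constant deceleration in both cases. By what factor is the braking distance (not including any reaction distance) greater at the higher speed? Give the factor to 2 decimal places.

Braking distance d = v²/(2a), so with a fixed, d ∝ v².
Factor = (10.4/7.5)² = 1.3867² = 1.9229.

Factor ≈ 1.92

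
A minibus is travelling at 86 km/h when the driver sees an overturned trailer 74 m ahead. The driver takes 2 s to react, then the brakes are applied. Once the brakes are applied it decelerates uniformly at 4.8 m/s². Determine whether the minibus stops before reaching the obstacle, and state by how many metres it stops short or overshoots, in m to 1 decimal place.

86 km/h ÷ 3.6 = 23.8889 m/s.
Reaction distance = 23.8889 × 2 = 47.778 m.
Braking distance = v²/(2a) = 570.680 / 9.600 = 59.446 m.
Total stopping distance = 47.778 + 59.446 = 107.224 m, vs 74 m available — it cannot stop in time and overshoots by 107.224 − 74 = 33.224 m.

No — it overshoots by 33.2 m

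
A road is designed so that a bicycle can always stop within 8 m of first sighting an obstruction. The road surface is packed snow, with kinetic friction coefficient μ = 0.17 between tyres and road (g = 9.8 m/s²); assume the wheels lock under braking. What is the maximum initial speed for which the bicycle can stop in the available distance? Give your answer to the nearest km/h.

a = μg = 0.17 × 9.8 = 1.666 m/s².
v²/(2a) = d ⇒ v = √(2 × 1.666 × 8) = √26.66 = 5.1633 m/s.
5.1633 m/s × 3.6 = 18.588 km/h.

Maximum speed ≈ 19 km/h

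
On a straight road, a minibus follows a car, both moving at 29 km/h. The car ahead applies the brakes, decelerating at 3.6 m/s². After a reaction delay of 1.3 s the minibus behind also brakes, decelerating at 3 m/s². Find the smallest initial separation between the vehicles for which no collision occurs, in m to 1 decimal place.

29 km/h ÷ 3.6 = 8.0556 m/s.
Leader travels v²/(2a_L) = 64.893 / 7.200 = 9.013 m before stopping.
Follower covers v·t_r = 8.0556 × 1.3 = 10.472 m while reacting, then v²/(2a_F) = 64.893 / 6.000 = 10.816 m while braking, for a total of 10.472 + 10.816 = 21.288 m.
Since a_F ≤ a_L and the follower starts braking later, the follower is never slower than the leader, so the closest approach is when both have stopped.
Minimum gap = 21.288 − 9.013 = 12.275 m.

Minimum gap ≈ 12.3 m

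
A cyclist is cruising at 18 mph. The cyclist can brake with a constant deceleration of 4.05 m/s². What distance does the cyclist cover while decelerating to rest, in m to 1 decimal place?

18 mph × 0.44704 = 8.0467 m/s.
Braking distance = v²/(2a) = 8.0467² / (2 × 4.050) = 64.749 / 8.100 = 7.994 m.

Braking distance ≈ 8.0 m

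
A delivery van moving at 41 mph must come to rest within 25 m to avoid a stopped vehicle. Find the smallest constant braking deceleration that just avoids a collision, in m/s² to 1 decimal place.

41 mph × 0.44704 = 18.3286 m/s.
v² = 2a·d ⇒ a = v²/(2d) = 18.3286² / (2 × 25.000) = 335.938 / 50.000 = 6.7188 m/s².

Required deceleration ≈ 6.7 m/s²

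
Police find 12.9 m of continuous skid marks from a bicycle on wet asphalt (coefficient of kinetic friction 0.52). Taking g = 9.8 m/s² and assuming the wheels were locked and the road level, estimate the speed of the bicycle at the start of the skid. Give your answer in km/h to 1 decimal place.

Deceleration a = μg = 0.52 × 9.8 = 5.096 m/s².
v = √(2a·d) = √(2 × 5.096 × 12.9) = √131.477 = 11.4663 m/s.
= 11.4663 × 3.6 = 41.279 km/h.

Initial speed ≈ 41.3 km/h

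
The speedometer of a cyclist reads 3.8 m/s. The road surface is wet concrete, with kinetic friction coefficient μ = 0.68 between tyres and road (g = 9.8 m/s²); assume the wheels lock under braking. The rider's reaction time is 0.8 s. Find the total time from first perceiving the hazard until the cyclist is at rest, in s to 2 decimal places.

a = μg = 0.68 × 9.8 = 6.664 m/s².
Braking time = v/a = 3.8000 / 6.664 = 0.570 s.
Total = 0.8 + 0.570 = 1.370 s.

Total time ≈ 1.37 s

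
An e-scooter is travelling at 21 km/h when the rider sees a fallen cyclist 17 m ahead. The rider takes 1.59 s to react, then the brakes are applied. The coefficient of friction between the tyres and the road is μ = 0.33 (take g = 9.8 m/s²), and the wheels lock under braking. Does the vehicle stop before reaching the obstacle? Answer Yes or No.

21 km/h ÷ 3.6 = 5.8333 m/s.
a = μg = 0.33 × 9.8 = 3.234 m/s².
Reaction distance = 5.8333 × 1.59 = 9.275 m.
Braking distance = v²/(2a) = 34.027 / 6.468 = 5.261 m.
Total stopping distance = 9.275 + 5.261 = 14.536 m, vs 17 m available — it stops with 17 − 14.536 = 2.464 m to spare.

Yes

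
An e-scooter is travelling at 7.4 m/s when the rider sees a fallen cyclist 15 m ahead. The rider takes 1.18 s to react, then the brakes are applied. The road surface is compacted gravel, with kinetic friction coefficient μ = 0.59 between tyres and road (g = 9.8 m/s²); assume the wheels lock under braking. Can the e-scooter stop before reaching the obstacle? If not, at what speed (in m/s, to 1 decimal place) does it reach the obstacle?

a = μg = 0.59 × 9.8 = 5.782 m/s².
Reaction distance = 7.4000 × 1.18 = 8.732 m.
Braking distance = v²/(2a) = 54.760 / 11.564 = 4.735 m.
Total stopping distance = 8.732 + 4.735 = 13.467 m, vs 15 m available — it stops with 15 − 13.467 = 1.533 m to spare.

Yes — it stops about 1.5 m short of the obstacle, so it never reaches it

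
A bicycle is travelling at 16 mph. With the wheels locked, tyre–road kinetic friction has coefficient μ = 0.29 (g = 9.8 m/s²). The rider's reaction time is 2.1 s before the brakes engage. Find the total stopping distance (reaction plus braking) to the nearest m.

16 mph × 0.44704 = 7.1526 m/s.
a = μg = 0.29 × 9.8 = 2.842 m/s².
Reaction distance = v·t_r = 7.1526 × 2.1 = 15.020 m.
Braking distance = v²/(2a) = 7.1526² / (2 × 2.842) = 51.160 / 5.684 = 9.001 m.
Total = 15.020 + 9.001 = 24.021 m.

Total stopping distance ≈ 24 m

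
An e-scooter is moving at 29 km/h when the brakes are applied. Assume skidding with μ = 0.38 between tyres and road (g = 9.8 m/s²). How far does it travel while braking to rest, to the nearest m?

Braking distance ≈ 9 m

29 km/h ÷ 3.6 = 8.0556 m/s.
a = μg = 0.38 × 9.8 = 3.724 m/s².
Braking distance = v²/(2a) = 8.0556² / (2 × 3.724) = 64.893 / 7.448 = 8.713 m.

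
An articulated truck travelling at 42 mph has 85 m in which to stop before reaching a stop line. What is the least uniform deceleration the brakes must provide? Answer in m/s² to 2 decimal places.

42 mph × 0.44704 = 18.7757 m/s.
v² = 2a·d ⇒ a = v²/(2d) = 18.7757² / (2 × 85.000) = 352.527 / 170.000 = 2.0737 m/s².

Required deceleration ≈ 2.07 m/s²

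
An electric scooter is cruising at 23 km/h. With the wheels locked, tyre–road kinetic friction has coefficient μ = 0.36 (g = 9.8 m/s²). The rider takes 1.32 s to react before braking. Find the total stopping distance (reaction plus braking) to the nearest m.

23 km/h ÷ 3.6 = 6.3889 m/s.
a = μg = 0.36 × 9.8 = 3.528 m/s².
Reaction distance = v·t_r = 6.3889 × 1.32 = 8.433 m.
Braking distance = v²/(2a) = 6.3889² / (2 × 3.528) = 40.818 / 7.056 = 5.785 m.
Total = 8.433 + 5.785 = 14.218 m.

Total stopping distance ≈ 14 m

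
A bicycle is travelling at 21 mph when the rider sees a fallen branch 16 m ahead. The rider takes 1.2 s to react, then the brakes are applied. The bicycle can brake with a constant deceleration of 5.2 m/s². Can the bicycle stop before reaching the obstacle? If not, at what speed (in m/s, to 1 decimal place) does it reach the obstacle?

No — it strikes the obstacle at 6.2 m/s

21 mph × 0.44704 = 9.3878 m/s.
Reaction distance = 9.3878 × 1.2 = 11.265 m.
Braking distance needed to stop: v²/(2a) = 88.131 / 10.400 = 8.474 m, so total needed = 11.265 + 8.474 = 19.739 m > 16 m — it cannot stop.
Distance remaining when braking begins: 16 − 11.265 = 4.735 m.
v² = v₀² − 2a·d = 88.131 − 2 × 5.200 × 4.735 = 38.887 m²/s².
v = √38.887 = 6.236 m/s.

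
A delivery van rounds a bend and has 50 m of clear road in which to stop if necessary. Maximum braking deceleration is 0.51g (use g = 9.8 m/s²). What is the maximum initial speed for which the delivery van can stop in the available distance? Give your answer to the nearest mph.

a = 0.51 × 9.8 = 4.998 m/s².
v²/(2a) = d ⇒ v = √(2 × 4.998 × 50) = √499.80 = 22.3562 m/s.
22.3562 m/s ÷ 0.44704 = 50.009 mph.

Maximum speed ≈ 50 mph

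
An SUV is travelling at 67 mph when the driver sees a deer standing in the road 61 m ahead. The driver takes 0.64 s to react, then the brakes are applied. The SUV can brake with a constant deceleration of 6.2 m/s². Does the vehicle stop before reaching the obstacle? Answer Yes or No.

67 mph × 0.44704 = 29.9517 m/s.
Reaction distance = 29.9517 × 0.64 = 19.169 m.
Braking distance = v²/(2a) = 897.104 / 12.400 = 72.347 m.
Total stopping distance = 19.169 + 72.347 = 91.516 m, vs 61 m available — it cannot stop in time and overshoots by 91.516 − 61 = 30.516 m.

No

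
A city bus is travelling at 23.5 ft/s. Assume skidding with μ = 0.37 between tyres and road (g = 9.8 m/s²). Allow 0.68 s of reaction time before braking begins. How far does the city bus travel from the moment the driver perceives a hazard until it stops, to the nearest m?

23.5 ft/s × 0.3048 = 7.1628 m/s.
a = μg = 0.37 × 9.8 = 3.626 m/s².
Reaction distance = v·t_r = 7.1628 × 0.68 = 4.871 m.
Braking distance = v²/(2a) = 7.1628² / (2 × 3.626) = 51.306 / 7.252 = 7.075 m.
Total = 4.871 + 7.075 = 11.946 m.

Total stopping distance ≈ 12 m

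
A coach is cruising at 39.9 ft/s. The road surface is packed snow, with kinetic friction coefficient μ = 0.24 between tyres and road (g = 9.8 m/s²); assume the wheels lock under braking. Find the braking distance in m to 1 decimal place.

39.9 ft/s × 0.3048 = 12.1615 m/s.
a = μg = 0.24 × 9.8 = 2.352 m/s².
Braking distance = v²/(2a) = 12.1615² / (2 × 2.352) = 147.902 / 4.704 = 31.442 m.

Braking distance ≈ 31.4 m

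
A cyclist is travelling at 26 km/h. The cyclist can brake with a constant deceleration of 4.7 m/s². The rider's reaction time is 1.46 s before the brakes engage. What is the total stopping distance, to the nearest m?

Total stopping distance ≈ 16 m

26 km/h ÷ 3.6 = 7.2222 m/s.
Reaction distance = v·t_r = 7.2222 × 1.46 = 10.544 m.
Braking distance = v²/(2a) = 7.2222² / (2 × 4.700) = 52.160 / 9.400 = 5.549 m.
Total = 10.544 + 5.549 = 16.093 m.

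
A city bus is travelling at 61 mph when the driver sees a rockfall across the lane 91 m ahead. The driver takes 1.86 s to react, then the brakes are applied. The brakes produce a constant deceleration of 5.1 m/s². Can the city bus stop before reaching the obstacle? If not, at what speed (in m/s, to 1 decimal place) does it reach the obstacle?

61 mph × 0.44704 = 27.2694 m/s.
Reaction distance = 27.2694 × 1.86 = 50.721 m.
Braking distance needed to stop: v²/(2a) = 743.620 / 10.200 = 72.904 m, so total needed = 50.721 + 72.904 = 123.625 m > 91 m — it cannot stop.
Distance remaining when braking begins: 91 − 50.721 = 40.279 m.
v² = v₀² − 2a·d = 743.620 − 2 × 5.100 × 40.279 = 332.774 m²/s².
v = √332.774 = 18.242 m/s.

No — it strikes the obstacle at 18.2 m/s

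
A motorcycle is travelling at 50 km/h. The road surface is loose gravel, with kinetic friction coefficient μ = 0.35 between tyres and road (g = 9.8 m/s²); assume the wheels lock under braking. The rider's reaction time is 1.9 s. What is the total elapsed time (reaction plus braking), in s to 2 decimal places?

Total time ≈ 5.95 s

50 km/h ÷ 3.6 = 13.8889 m/s.
a = μg = 0.35 × 9.8 = 3.430 m/s².
Braking time = v/a = 13.8889 / 3.430 = 4.049 s.
Total = 1.9 + 4.049 = 5.949 s.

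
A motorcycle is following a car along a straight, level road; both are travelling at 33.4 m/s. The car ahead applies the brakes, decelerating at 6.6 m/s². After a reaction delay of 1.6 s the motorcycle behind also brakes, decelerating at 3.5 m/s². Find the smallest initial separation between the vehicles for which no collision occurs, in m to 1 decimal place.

Leader travels v²/(2a_L) = 1115.560 / 13.200 = 84.512 m before stopping.
Follower covers v·t_r = 33.4000 × 1.6 = 53.440 m while reacting, then v²/(2a_F) = 1115.560 / 7.000 = 159.366 m while braking, for a total of 53.440 + 159.366 = 212.806 m.
Since a_F ≤ a_L and the follower starts braking later, the follower is never slower than the leader, so the closest approach is when both have stopped.
Minimum gap = 212.806 − 84.512 = 128.294 m.

Minimum gap ≈ 128.3 m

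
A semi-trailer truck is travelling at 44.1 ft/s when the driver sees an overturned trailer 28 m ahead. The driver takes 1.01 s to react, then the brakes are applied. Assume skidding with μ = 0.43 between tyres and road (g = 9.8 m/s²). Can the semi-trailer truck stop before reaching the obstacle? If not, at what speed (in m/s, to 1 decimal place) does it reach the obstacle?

No — it strikes the obstacle at 7.7 m/s

44.1 ft/s × 0.3048 = 13.4417 m/s.
a = μg = 0.43 × 9.8 = 4.214 m/s².
Reaction distance = 13.4417 × 1.01 = 13.576 m.
Braking distance needed to stop: v²/(2a) = 180.679 / 8.428 = 21.438 m, so total needed = 13.576 + 21.438 = 35.014 m > 28 m — it cannot stop.
Distance remaining when braking begins: 28 − 13.576 = 14.424 m.
v² = v₀² − 2a·d = 180.679 − 2 × 4.214 × 14.424 = 59.114 m²/s².
v = √59.114 = 7.689 m/s.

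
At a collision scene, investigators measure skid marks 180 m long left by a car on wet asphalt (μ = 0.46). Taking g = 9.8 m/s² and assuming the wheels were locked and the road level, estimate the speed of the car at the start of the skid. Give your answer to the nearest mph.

Initial speed ≈ 90 mph

Deceleration a = μg = 0.46 × 9.8 = 4.508 m/s².
v = √(2a·d) = √(2 × 4.508 × 180) = √1622.880 = 40.2850 m/s.
= 40.2850 ÷ 0.44704 = 90.115 mph.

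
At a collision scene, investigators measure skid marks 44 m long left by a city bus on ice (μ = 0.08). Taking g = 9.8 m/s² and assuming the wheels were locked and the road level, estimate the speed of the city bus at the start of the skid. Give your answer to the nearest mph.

Initial speed ≈ 19 mph

Deceleration a = μg = 0.08 × 9.8 = 0.784 m/s².
v = √(2a·d) = √(2 × 0.784 × 44) = √68.992 = 8.3061 m/s.
= 8.3061 ÷ 0.44704 = 18.580 mph.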